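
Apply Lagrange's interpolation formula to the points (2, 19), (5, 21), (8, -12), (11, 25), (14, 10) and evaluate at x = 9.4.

Lagrange interpolation formula:
P(x) = Σ yᵢ × Lᵢ(x)
where Lᵢ(x) = Π_{j≠i} (x - xⱼ)/(xᵢ - xⱼ)

L_0(9.4) = (9.4 - 5)/(2 - 5) × (9.4 - 8)/(2 - 8) × (9.4 - 11)/(2 - 11) × (9.4 - 14)/(2 - 14) = 0.023322
L_1(9.4) = (9.4 - 2)/(5 - 2) × (9.4 - 8)/(5 - 8) × (9.4 - 11)/(5 - 11) × (9.4 - 14)/(5 - 14) = -0.156892
L_2(9.4) = (9.4 - 2)/(8 - 2) × (9.4 - 5)/(8 - 5) × (9.4 - 11)/(8 - 11) × (9.4 - 14)/(8 - 14) = 0.739635
L_3(9.4) = (9.4 - 2)/(11 - 2) × (9.4 - 5)/(11 - 5) × (9.4 - 8)/(11 - 8) × (9.4 - 14)/(11 - 14) = 0.431453
L_4(9.4) = (9.4 - 2)/(14 - 2) × (9.4 - 5)/(14 - 5) × (9.4 - 8)/(14 - 8) × (9.4 - 11)/(14 - 11) = -0.037518

P(9.4) = 19×L_0(9.4) + 21×L_1(9.4) + (-12)×L_2(9.4) + 25×L_3(9.4) + 10×L_4(9.4)
P(9.4) = -1.316076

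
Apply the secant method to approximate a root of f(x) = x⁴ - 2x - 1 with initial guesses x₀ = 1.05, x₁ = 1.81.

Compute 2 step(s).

f(x) = x⁴ - 2x - 1
x₀ = 1.05, x₁ = 1.81

Secant formula: x_{n+1} = x_n - f(x_n)(x_n - x_{n-1})/(f(x_n) - f(x_{n-1}))

Iteration 1:
  f(1.050000) = -1.884494
  f(1.810000) = 6.112831
  x_2 = 1.810000 - 6.112831×(1.810000 - 1.050000)/(6.112831 - (-1.884494))
       = 1.229087
Iteration 2:
  f(1.810000) = 6.112831
  f(1.229087) = -1.176097
  x_3 = 1.229087 - (-1.176097)×(1.229087 - 1.810000)/(-1.176097 - 6.112831)
       = 1.322819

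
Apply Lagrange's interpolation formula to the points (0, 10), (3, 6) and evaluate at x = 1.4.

Lagrange interpolation formula:
P(x) = Σ yᵢ × Lᵢ(x)
where Lᵢ(x) = Π_{j≠i} (x - xⱼ)/(xᵢ - xⱼ)

L_0(1.4) = (1.4 - 3)/(0 - 3) = 0.533333
L_1(1.4) = (1.4 - 0)/(3 - 0) = 0.466667

P(1.4) = 10×L_0(1.4) + 6×L_1(1.4)
P(1.4) = 8.133333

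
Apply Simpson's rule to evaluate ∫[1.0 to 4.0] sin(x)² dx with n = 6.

f(x) = sin(x)²
a = 1.0, b = 4.0, n = 6
h = (b - a)/n = 0.500000

Simpson's rule: (h/3)[f(x₀) + 4f(x₁) + 2f(x₂) + ... + f(xₙ)]

x_0 = 1.0000, f(x_0) = 0.708073, coefficient = 1
x_1 = 1.5000, f(x_1) = 0.994996, coefficient = 4
x_2 = 2.0000, f(x_2) = 0.826822, coefficient = 2
x_3 = 2.5000, f(x_3) = 0.358169, coefficient = 4
x_4 = 3.0000, f(x_4) = 0.019915, coefficient = 2
x_5 = 3.5000, f(x_5) = 0.123049, coefficient = 4
x_6 = 4.0000, f(x_6) = 0.572750, coefficient = 1

I ≈ (0.500000/3) × 8.879153 = 1.479859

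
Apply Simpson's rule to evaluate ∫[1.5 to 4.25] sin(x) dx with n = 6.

f(x) = sin(x)
a = 1.5, b = 4.25, n = 6
h = (b - a)/n = 0.458333

Simpson's rule: (h/3)[f(x₀) + 4f(x₁) + 2f(x₂) + ... + f(xₙ)]

x_0 = 1.5000, f(x_0) = 0.997495, coefficient = 1
x_1 = 1.9583, f(x_1) = 0.925843, coefficient = 4
x_2 = 2.4167, f(x_2) = 0.663080, coefficient = 2
x_3 = 2.8750, f(x_3) = 0.263446, coefficient = 4
x_4 = 3.3333, f(x_4) = -0.190568, coefficient = 2
x_5 = 3.7917, f(x_5) = -0.605245, coefficient = 4
x_6 = 4.2500, f(x_6) = -0.894989, coefficient = 1

I ≈ (0.458333/3) × 3.383703 = 0.516955
Exact value: 0.516825
Error: 0.000130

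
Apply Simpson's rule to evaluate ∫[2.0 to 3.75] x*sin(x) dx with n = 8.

f(x) = x*sin(x)
a = 2.0, b = 3.75, n = 8
h = (b - a)/n = 0.218750

Simpson's rule: (h/3)[f(x₀) + 4f(x₁) + 2f(x₂) + ... + f(xₙ)]

x_0 = 2.0000, f(x_0) = 1.818595, coefficient = 1
x_1 = 2.2188, f(x_1) = 1.769055, coefficient = 4
x_2 = 2.4375, f(x_2) = 1.577897, coefficient = 2
x_3 = 2.6562, f(x_3) = 1.239171, coefficient = 4
x_4 = 2.8750, f(x_4) = 0.757407, coefficient = 2
x_5 = 3.0938, f(x_5) = 0.147957, coefficient = 4
x_6 = 3.3125, f(x_6) = -0.563379, coefficient = 2
x_7 = 3.5312, f(x_7) = -1.341421, coefficient = 4
x_8 = 3.7500, f(x_8) = -2.143355, coefficient = 1

I ≈ (0.218750/3) × 10.478139 = 0.764031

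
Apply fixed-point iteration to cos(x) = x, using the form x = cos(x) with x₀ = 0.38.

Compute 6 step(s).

Equation: cos(x) = x
Fixed-point form: x = cos(x)
x₀ = 0.38

x_1 = g(0.380000) = 0.928665
x_2 = g(0.928665) = 0.598904
x_3 = g(0.598904) = 0.825954
x_4 = g(0.825954) = 0.677856
x_5 = g(0.677856) = 0.778919
x_6 = g(0.778919) = 0.711673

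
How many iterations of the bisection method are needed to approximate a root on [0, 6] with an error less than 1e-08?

We need (b-a)/2^n ≤ 1e-08
(6 - 0)/2^n ≤ 1e-08
6/2^n ≤ 1e-08
2^n ≥ 600000000
n ≥ log₂(600000000) = 29.16
n ≥ 30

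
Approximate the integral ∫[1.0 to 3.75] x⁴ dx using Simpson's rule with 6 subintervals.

f(x) = x⁴
a = 1.0, b = 3.75, n = 6
h = (b - a)/n = 0.458333

Simpson's rule: (h/3)[f(x₀) + 4f(x₁) + 2f(x₂) + ... + f(xₙ)]

x_0 = 1.0000, f(x_0) = 1.000000, coefficient = 1
x_1 = 1.4583, f(x_1) = 4.523006, coefficient = 4
x_2 = 1.9167, f(x_2) = 13.495419, coefficient = 2
x_3 = 2.3750, f(x_3) = 31.816650, coefficient = 4
x_4 = 2.8333, f(x_4) = 64.445216, coefficient = 2
x_5 = 3.2917, f(x_5) = 117.398730, coefficient = 4
x_6 = 3.7500, f(x_6) = 197.753906, coefficient = 1

I ≈ (0.458333/3) × 969.588723 = 148.131610
Exact value: 148.115430
Error: 0.016181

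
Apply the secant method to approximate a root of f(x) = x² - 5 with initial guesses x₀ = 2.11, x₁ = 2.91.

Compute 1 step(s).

f(x) = x² - 5
x₀ = 2.11, x₁ = 2.91

Secant formula: x_{n+1} = x_n - f(x_n)(x_n - x_{n-1})/(f(x_n) - f(x_{n-1}))

Iteration 1:
  f(2.110000) = -0.547900
  f(2.910000) = 3.468100
  x_2 = 2.910000 - 3.468100×(2.910000 - 2.110000)/(3.468100 - (-0.547900))
       = 2.219143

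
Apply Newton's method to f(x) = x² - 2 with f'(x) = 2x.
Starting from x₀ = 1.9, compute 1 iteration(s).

f(x) = x² - 2
f'(x) = 2x
x₀ = 1.9

Newton-Raphson formula: x_{n+1} = x_n - f(x_n)/f'(x_n)

Iteration 1:
  f(1.900000) = 1.610000
  f'(1.900000) = 3.800000
  x_1 = 1.900000 - 1.610000/3.800000 = 1.476316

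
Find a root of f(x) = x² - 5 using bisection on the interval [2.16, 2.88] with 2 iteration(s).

f(x) = x² - 5
Initial interval: [2.16, 2.88]

Iteration 1:
  c_1 = (2.160000 + 2.880000)/2 = 2.520000
  f(c_1) = f(2.520000) = 1.350400
  f(a) × f(c) < 0, new interval: [2.160000, 2.520000]
Iteration 2:
  c_2 = (2.160000 + 2.520000)/2 = 2.340000
  f(c_2) = f(2.340000) = 0.475600
  f(a) × f(c) < 0, new interval: [2.160000, 2.340000]

After 2 iteration(s), the approximation is c_2 = 2.340000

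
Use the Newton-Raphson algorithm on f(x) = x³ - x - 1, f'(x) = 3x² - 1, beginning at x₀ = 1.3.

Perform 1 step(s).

f(x) = x³ - x - 1
f'(x) = 3x² - 1
x₀ = 1.3

Newton-Raphson formula: x_{n+1} = x_n - f(x_n)/f'(x_n)

Iteration 1:
  f(1.300000) = -0.103000
  f'(1.300000) = 4.070000
  x_1 = 1.300000 - (-0.103000)/4.070000 = 1.325307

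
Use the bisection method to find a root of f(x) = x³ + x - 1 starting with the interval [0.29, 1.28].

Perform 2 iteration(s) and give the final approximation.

f(x) = x³ + x - 1
Initial interval: [0.29, 1.28]

Iteration 1:
  c_1 = (0.290000 + 1.280000)/2 = 0.785000
  f(c_1) = f(0.785000) = 0.268737
  f(a) × f(c) < 0, new interval: [0.290000, 0.785000]
Iteration 2:
  c_2 = (0.290000 + 0.785000)/2 = 0.537500
  f(c_2) = f(0.537500) = -0.307213
  f(a) × f(c) ≥ 0, new interval: [0.537500, 0.785000]

After 2 iteration(s), the approximation is c_2 = 0.537500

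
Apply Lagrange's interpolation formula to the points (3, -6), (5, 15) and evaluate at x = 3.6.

Lagrange interpolation formula:
P(x) = Σ yᵢ × Lᵢ(x)
where Lᵢ(x) = Π_{j≠i} (x - xⱼ)/(xᵢ - xⱼ)

L_0(3.6) = (3.6 - 5)/(3 - 5) = 0.700000
L_1(3.6) = (3.6 - 3)/(5 - 3) = 0.300000

P(3.6) = (-6)×L_0(3.6) + 15×L_1(3.6)
P(3.6) = 0.300000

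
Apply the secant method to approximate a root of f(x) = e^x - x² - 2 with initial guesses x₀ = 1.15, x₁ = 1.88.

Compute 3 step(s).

f(x) = e^x - x² - 2
x₀ = 1.15, x₁ = 1.88

Secant formula: x_{n+1} = x_n - f(x_n)(x_n - x_{n-1})/(f(x_n) - f(x_{n-1}))

Iteration 1:
  f(1.150000) = -0.164307
  f(1.880000) = 1.019105
  x_2 = 1.880000 - 1.019105×(1.880000 - 1.150000)/(1.019105 - (-0.164307))
       = 1.251355
Iteration 2:
  f(1.880000) = 1.019105
  f(1.251355) = -0.070814
  x_3 = 1.251355 - (-0.070814)×(1.251355 - 1.880000)/(-0.070814 - 1.019105)
       = 1.292199
Iteration 3:
  f(1.251355) = -0.070814
  f(1.292199) = -0.028995
  x_4 = 1.292199 - (-0.028995)×(1.292199 - 1.251355)/(-0.028995 - (-0.070814))
       = 1.320517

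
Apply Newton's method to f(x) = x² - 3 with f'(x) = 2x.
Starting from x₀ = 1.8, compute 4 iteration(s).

f(x) = x² - 3
f'(x) = 2x
x₀ = 1.8

Newton-Raphson formula: x_{n+1} = x_n - f(x_n)/f'(x_n)

Iteration 1:
  f(1.800000) = 0.240000
  f'(1.800000) = 3.600000
  x_1 = 1.800000 - 0.240000/3.600000 = 1.733333
Iteration 2:
  f(1.733333) = 0.004444
  f'(1.733333) = 3.466667
  x_2 = 1.733333 - 0.004444/3.466667 = 1.732051
Iteration 3:
  f(1.732051) = 0.000002
  f'(1.732051) = 3.464103
  x_3 = 1.732051 - 0.000002/3.464103 = 1.732051
Iteration 4:
  f(1.732051) = 0.000000
  f'(1.732051) = 3.464102
  x_4 = 1.732051 - 0.000000/3.464102 = 1.732051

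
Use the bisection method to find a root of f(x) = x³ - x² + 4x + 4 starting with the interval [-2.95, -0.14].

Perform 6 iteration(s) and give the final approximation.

f(x) = x³ - x² + 4x + 4
Initial interval: [-2.95, -0.14]

Iteration 1:
  c_1 = (-2.950000 + (-0.140000))/2 = -1.545000
  f(c_1) = f(-1.545000) = -8.254979
  f(a) × f(c) ≥ 0, new interval: [-1.545000, -0.140000]
Iteration 2:
  c_2 = (-1.545000 + (-0.140000))/2 = -0.842500
  f(c_2) = f(-0.842500) = -0.677818
  f(a) × f(c) ≥ 0, new interval: [-0.842500, -0.140000]
Iteration 3:
  c_3 = (-0.842500 + (-0.140000))/2 = -0.491250
  f(c_3) = f(-0.491250) = 1.675122
  f(a) × f(c) < 0, new interval: [-0.842500, -0.491250]
Iteration 4:
  c_4 = (-0.842500 + (-0.491250))/2 = -0.666875
  f(c_4) = f(-0.666875) = 0.591204
  f(a) × f(c) < 0, new interval: [-0.842500, -0.666875]
Iteration 5:
  c_5 = (-0.842500 + (-0.666875))/2 = -0.754687
  f(c_5) = f(-0.754687) = -0.018138
  f(a) × f(c) ≥ 0, new interval: [-0.754687, -0.666875]
Iteration 6:
  c_6 = (-0.754687 + (-0.666875))/2 = -0.710781
  f(c_6) = f(-0.710781) = 0.292571
  f(a) × f(c) < 0, new interval: [-0.754687, -0.710781]

After 6 iteration(s), the approximation is c_6 = -0.710781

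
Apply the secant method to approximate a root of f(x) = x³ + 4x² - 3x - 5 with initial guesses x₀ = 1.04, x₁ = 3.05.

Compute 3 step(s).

f(x) = x³ + 4x² - 3x - 5
x₀ = 1.04, x₁ = 3.05

Secant formula: x_{n+1} = x_n - f(x_n)(x_n - x_{n-1})/(f(x_n) - f(x_{n-1}))

Iteration 1:
  f(1.040000) = -2.668736
  f(3.050000) = 51.432625
  x_2 = 3.050000 - 51.432625×(3.050000 - 1.040000)/(51.432625 - (-2.668736))
       = 1.139150
Iteration 2:
  f(3.050000) = 51.432625
  f(1.139150) = -1.748565
  x_3 = 1.139150 - (-1.748565)×(1.139150 - 3.050000)/(-1.748565 - 51.432625)
       = 1.201978
Iteration 3:
  f(1.139150) = -1.748565
  f(1.201978) = -1.090373
  x_4 = 1.201978 - (-1.090373)×(1.201978 - 1.139150)/(-1.090373 - (-1.748565))
       = 1.306059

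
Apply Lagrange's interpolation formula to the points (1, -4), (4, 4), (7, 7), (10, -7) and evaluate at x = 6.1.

Lagrange interpolation formula:
P(x) = Σ yᵢ × Lᵢ(x)
where Lᵢ(x) = Π_{j≠i} (x - xⱼ)/(xᵢ - xⱼ)

L_0(6.1) = (6.1 - 4)/(1 - 4) × (6.1 - 7)/(1 - 7) × (6.1 - 10)/(1 - 10) = -0.045500
L_1(6.1) = (6.1 - 1)/(4 - 1) × (6.1 - 7)/(4 - 7) × (6.1 - 10)/(4 - 10) = 0.331500
L_2(6.1) = (6.1 - 1)/(7 - 1) × (6.1 - 4)/(7 - 4) × (6.1 - 10)/(7 - 10) = 0.773500
L_3(6.1) = (6.1 - 1)/(10 - 1) × (6.1 - 4)/(10 - 4) × (6.1 - 7)/(10 - 7) = -0.059500

P(6.1) = (-4)×L_0(6.1) + 4×L_1(6.1) + 7×L_2(6.1) + (-7)×L_3(6.1)
P(6.1) = 7.339000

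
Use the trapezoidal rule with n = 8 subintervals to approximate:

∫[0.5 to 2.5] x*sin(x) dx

f(x) = x*sin(x)
a = 0.5, b = 2.5, n = 8
h = (b - a)/n = 0.250000

Trapezoidal rule: (h/2)[f(x₀) + 2f(x₁) + 2f(x₂) + ... + f(xₙ)]

x_0 = 0.5000, f(x_0) = 0.239713, coefficient = 1
x_1 = 0.7500, f(x_1) = 0.511229, coefficient = 2
x_2 = 1.0000, f(x_2) = 0.841471, coefficient = 2
x_3 = 1.2500, f(x_3) = 1.186231, coefficient = 2
x_4 = 1.5000, f(x_4) = 1.496242, coefficient = 2
x_5 = 1.7500, f(x_5) = 1.721975, coefficient = 2
x_6 = 2.0000, f(x_6) = 1.818595, coefficient = 2
x_7 = 2.2500, f(x_7) = 1.750665, coefficient = 2
x_8 = 2.5000, f(x_8) = 1.496180, coefficient = 1

I ≈ (0.250000/2) × 20.388710 = 2.548589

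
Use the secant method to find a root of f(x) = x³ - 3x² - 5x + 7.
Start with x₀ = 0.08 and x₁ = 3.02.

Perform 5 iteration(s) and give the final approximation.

f(x) = x³ - 3x² - 5x + 7
x₀ = 0.08, x₁ = 3.02

Secant formula: x_{n+1} = x_n - f(x_n)(x_n - x_{n-1})/(f(x_n) - f(x_{n-1}))

Iteration 1:
  f(0.080000) = 6.581312
  f(3.020000) = -7.917592
  x_2 = 3.020000 - (-7.917592)×(3.020000 - 0.080000)/(-7.917592 - 6.581312)
       = 1.414519
Iteration 2:
  f(3.020000) = -7.917592
  f(1.414519) = -3.244924
  x_3 = 1.414519 - (-3.244924)×(1.414519 - 3.020000)/(-3.244924 - (-7.917592))
       = 0.299596
Iteration 3:
  f(1.414519) = -3.244924
  f(0.299596) = 5.259640
  x_4 = 0.299596 - 5.259640×(0.299596 - 1.414519)/(5.259640 - (-3.244924))
       = 0.989119
Iteration 4:
  f(0.299596) = 5.259640
  f(0.989119) = 0.087049
  x_5 = 0.989119 - 0.087049×(0.989119 - 0.299596)/(0.087049 - 5.259640)
       = 1.000723
Iteration 5:
  f(0.989119) = 0.087049
  f(1.000723) = -0.005781
  x_6 = 1.000723 - (-0.005781)×(1.000723 - 0.989119)/(-0.005781 - 0.087049)
       = 1.000000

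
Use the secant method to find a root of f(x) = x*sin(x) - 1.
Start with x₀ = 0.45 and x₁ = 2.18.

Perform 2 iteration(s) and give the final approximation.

f(x) = x*sin(x) - 1
x₀ = 0.45, x₁ = 2.18

Secant formula: x_{n+1} = x_n - f(x_n)(x_n - x_{n-1})/(f(x_n) - f(x_{n-1}))

Iteration 1:
  f(0.450000) = -0.804266
  f(2.180000) = 0.787827
  x_2 = 2.180000 - 0.787827×(2.180000 - 0.450000)/(0.787827 - (-0.804266))
       = 1.323931
Iteration 2:
  f(2.180000) = 0.787827
  f(1.323931) = 0.283794
  x_3 = 1.323931 - 0.283794×(1.323931 - 2.180000)/(0.283794 - 0.787827)
       = 0.841924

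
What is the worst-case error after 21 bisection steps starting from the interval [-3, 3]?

Bisection error bound: |error| ≤ (b-a)/2^n
|error| ≤ (3 - (-3))/2^21 = 6/2^21
|error| ≤ 0.0000028610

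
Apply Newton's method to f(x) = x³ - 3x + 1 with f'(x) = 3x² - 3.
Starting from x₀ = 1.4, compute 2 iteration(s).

f(x) = x³ - 3x + 1
f'(x) = 3x² - 3
x₀ = 1.4

Newton-Raphson formula: x_{n+1} = x_n - f(x_n)/f'(x_n)

Iteration 1:
  f(1.400000) = -0.456000
  f'(1.400000) = 2.880000
  x_1 = 1.400000 - (-0.456000)/2.880000 = 1.558333
Iteration 2:
  f(1.558333) = 0.109261
  f'(1.558333) = 4.285208
  x_2 = 1.558333 - 0.109261/4.285208 = 1.532836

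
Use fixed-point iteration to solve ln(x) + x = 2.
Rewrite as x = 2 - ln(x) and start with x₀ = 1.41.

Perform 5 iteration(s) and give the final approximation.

Equation: ln(x) + x = 2
Fixed-point form: x = 2 - ln(x)
x₀ = 1.41

x_1 = g(1.410000) = 1.656410
x_2 = g(1.656410) = 1.495347
x_3 = g(1.495347) = 1.597642
x_4 = g(1.597642) = 1.531471
x_5 = g(1.531471) = 1.573771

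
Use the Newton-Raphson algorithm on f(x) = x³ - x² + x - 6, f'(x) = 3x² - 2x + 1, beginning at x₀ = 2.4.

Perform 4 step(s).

f(x) = x³ - x² + x - 6
f'(x) = 3x² - 2x + 1
x₀ = 2.4

Newton-Raphson formula: x_{n+1} = x_n - f(x_n)/f'(x_n)

Iteration 1:
  f(2.400000) = 4.464000
  f'(2.400000) = 13.480000
  x_1 = 2.400000 - 4.464000/13.480000 = 2.068843
Iteration 2:
  f(2.068843) = 0.643607
  f'(2.068843) = 9.702645
  x_2 = 2.068843 - 0.643607/9.702645 = 2.002510
Iteration 3:
  f(2.002510) = 0.022617
  f'(2.002510) = 9.025114
  x_3 = 2.002510 - 0.022617/9.025114 = 2.000003
Iteration 4:
  f(2.000003) = 0.000031
  f'(2.000003) = 9.000035
  x_4 = 2.000003 - 0.000031/9.000035 = 2.000000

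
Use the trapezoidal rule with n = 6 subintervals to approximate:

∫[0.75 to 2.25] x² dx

f(x) = x²
a = 0.75, b = 2.25, n = 6
h = (b - a)/n = 0.250000

Trapezoidal rule: (h/2)[f(x₀) + 2f(x₁) + 2f(x₂) + ... + f(xₙ)]

x_0 = 0.7500, f(x_0) = 0.562500, coefficient = 1
x_1 = 1.0000, f(x_1) = 1.000000, coefficient = 2
x_2 = 1.2500, f(x_2) = 1.562500, coefficient = 2
x_3 = 1.5000, f(x_3) = 2.250000, coefficient = 2
x_4 = 1.7500, f(x_4) = 3.062500, coefficient = 2
x_5 = 2.0000, f(x_5) = 4.000000, coefficient = 2
x_6 = 2.2500, f(x_6) = 5.062500, coefficient = 1

I ≈ (0.250000/2) × 29.375000 = 3.671875
Exact value: 3.656250
Error: 0.015625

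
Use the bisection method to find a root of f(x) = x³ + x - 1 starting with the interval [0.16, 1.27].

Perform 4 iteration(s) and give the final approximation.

f(x) = x³ + x - 1
Initial interval: [0.16, 1.27]

Iteration 1:
  c_1 = (0.160000 + 1.270000)/2 = 0.715000
  f(c_1) = f(0.715000) = 0.080526
  f(a) × f(c) < 0, new interval: [0.160000, 0.715000]
Iteration 2:
  c_2 = (0.160000 + 0.715000)/2 = 0.437500
  f(c_2) = f(0.437500) = -0.478760
  f(a) × f(c) ≥ 0, new interval: [0.437500, 0.715000]
Iteration 3:
  c_3 = (0.437500 + 0.715000)/2 = 0.576250
  f(c_3) = f(0.576250) = -0.232398
  f(a) × f(c) ≥ 0, new interval: [0.576250, 0.715000]
Iteration 4:
  c_4 = (0.576250 + 0.715000)/2 = 0.645625
  f(c_4) = f(0.645625) = -0.085258
  f(a) × f(c) ≥ 0, new interval: [0.645625, 0.715000]

After 4 iteration(s), the approximation is c_4 = 0.645625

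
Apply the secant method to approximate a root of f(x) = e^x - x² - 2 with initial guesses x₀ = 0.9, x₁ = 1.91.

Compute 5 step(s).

f(x) = e^x - x² - 2
x₀ = 0.9, x₁ = 1.91

Secant formula: x_{n+1} = x_n - f(x_n)(x_n - x_{n-1})/(f(x_n) - f(x_{n-1}))

Iteration 1:
  f(0.900000) = -0.350397
  f(1.910000) = 1.104989
  x_2 = 1.910000 - 1.104989×(1.910000 - 0.900000)/(1.104989 - (-0.350397))
       = 1.143166
Iteration 2:
  f(1.910000) = 1.104989
  f(1.143166) = -0.170145
  x_3 = 1.143166 - (-0.170145)×(1.143166 - 1.910000)/(-0.170145 - 1.104989)
       = 1.245487
Iteration 3:
  f(1.143166) = -0.170145
  f(1.245487) = -0.076611
  x_4 = 1.245487 - (-0.076611)×(1.245487 - 1.143166)/(-0.076611 - (-0.170145))
       = 1.329296
Iteration 4:
  f(1.245487) = -0.076611
  f(1.329296) = 0.011354
  x_5 = 1.329296 - 0.011354×(1.329296 - 1.245487)/(0.011354 - (-0.076611))
       = 1.318478
Iteration 5:
  f(1.329296) = 0.011354
  f(1.318478) = -0.000656
  x_6 = 1.318478 - (-0.000656)×(1.318478 - 1.329296)/(-0.000656 - 0.011354)
       = 1.319069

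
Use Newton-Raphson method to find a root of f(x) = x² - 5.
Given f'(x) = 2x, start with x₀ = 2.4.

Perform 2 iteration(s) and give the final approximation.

f(x) = x² - 5
f'(x) = 2x
x₀ = 2.4

Newton-Raphson formula: x_{n+1} = x_n - f(x_n)/f'(x_n)

Iteration 1:
  f(2.400000) = 0.760000
  f'(2.400000) = 4.800000
  x_1 = 2.400000 - 0.760000/4.800000 = 2.241667
Iteration 2:
  f(2.241667) = 0.025069
  f'(2.241667) = 4.483333
  x_2 = 2.241667 - 0.025069/4.483333 = 2.236075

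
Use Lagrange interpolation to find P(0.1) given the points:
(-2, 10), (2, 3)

Lagrange interpolation formula:
P(x) = Σ yᵢ × Lᵢ(x)
where Lᵢ(x) = Π_{j≠i} (x - xⱼ)/(xᵢ - xⱼ)

L_0(0.1) = (0.1 - 2)/(-2 - 2) = 0.475000
L_1(0.1) = (0.1 - (-2))/(2 - (-2)) = 0.525000

P(0.1) = 10×L_0(0.1) + 3×L_1(0.1)
P(0.1) = 6.325000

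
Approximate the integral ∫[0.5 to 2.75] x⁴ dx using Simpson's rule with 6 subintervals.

f(x) = x⁴
a = 0.5, b = 2.75, n = 6
h = (b - a)/n = 0.375000

Simpson's rule: (h/3)[f(x₀) + 4f(x₁) + 2f(x₂) + ... + f(xₙ)]

x_0 = 0.5000, f(x_0) = 0.062500, coefficient = 1
x_1 = 0.8750, f(x_1) = 0.586182, coefficient = 4
x_2 = 1.2500, f(x_2) = 2.441406, coefficient = 2
x_3 = 1.6250, f(x_3) = 6.972900, coefficient = 4
x_4 = 2.0000, f(x_4) = 16.000000, coefficient = 2
x_5 = 2.3750, f(x_5) = 31.816650, coefficient = 4
x_6 = 2.7500, f(x_6) = 57.191406, coefficient = 1

I ≈ (0.375000/3) × 251.639648 = 31.454956
Exact value: 31.449023
Error: 0.005933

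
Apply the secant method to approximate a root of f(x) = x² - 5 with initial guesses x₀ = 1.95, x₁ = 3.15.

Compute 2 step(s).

f(x) = x² - 5
x₀ = 1.95, x₁ = 3.15

Secant formula: x_{n+1} = x_n - f(x_n)(x_n - x_{n-1})/(f(x_n) - f(x_{n-1}))

Iteration 1:
  f(1.950000) = -1.197500
  f(3.150000) = 4.922500
  x_2 = 3.150000 - 4.922500×(3.150000 - 1.950000)/(4.922500 - (-1.197500))
       = 2.184804
Iteration 2:
  f(3.150000) = 4.922500
  f(2.184804) = -0.226632
  x_3 = 2.184804 - (-0.226632)×(2.184804 - 3.150000)/(-0.226632 - 4.922500)
       = 2.227286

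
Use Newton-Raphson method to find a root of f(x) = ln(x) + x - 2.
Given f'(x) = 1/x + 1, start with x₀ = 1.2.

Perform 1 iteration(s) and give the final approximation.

f(x) = ln(x) + x - 2
f'(x) = 1/x + 1
x₀ = 1.2

Newton-Raphson formula: x_{n+1} = x_n - f(x_n)/f'(x_n)

Iteration 1:
  f(1.200000) = -0.617678
  f'(1.200000) = 1.833333
  x_1 = 1.200000 - (-0.617678)/1.833333 = 1.536916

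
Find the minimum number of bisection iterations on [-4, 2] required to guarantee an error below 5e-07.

We need (b-a)/2^n ≤ 5e-07
(2 - (-4))/2^n ≤ 5e-07
6/2^n ≤ 5e-07
2^n ≥ 12000000
n ≥ log₂(12000000) = 23.52
n ≥ 24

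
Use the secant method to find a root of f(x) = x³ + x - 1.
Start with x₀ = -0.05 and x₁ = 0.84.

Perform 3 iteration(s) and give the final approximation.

f(x) = x³ + x - 1
x₀ = -0.05, x₁ = 0.84

Secant formula: x_{n+1} = x_n - f(x_n)(x_n - x_{n-1})/(f(x_n) - f(x_{n-1}))

Iteration 1:
  f(-0.050000) = -1.050125
  f(0.840000) = 0.432704
  x_2 = 0.840000 - 0.432704×(0.840000 - (-0.050000))/(0.432704 - (-1.050125))
       = 0.580289
Iteration 2:
  f(0.840000) = 0.432704
  f(0.580289) = -0.224307
  x_3 = 0.580289 - (-0.224307)×(0.580289 - 0.840000)/(-0.224307 - 0.432704)
       = 0.668956
Iteration 3:
  f(0.580289) = -0.224307
  f(0.668956) = -0.031685
  x_4 = 0.668956 - (-0.031685)×(0.668956 - 0.580289)/(-0.031685 - (-0.224307))
       = 0.683541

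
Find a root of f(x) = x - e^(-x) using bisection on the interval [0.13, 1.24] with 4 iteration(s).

f(x) = x - e^(-x)
Initial interval: [0.13, 1.24]

Iteration 1:
  c_1 = (0.130000 + 1.240000)/2 = 0.685000
  f(c_1) = f(0.685000) = 0.180910
  f(a) × f(c) < 0, new interval: [0.130000, 0.685000]
Iteration 2:
  c_2 = (0.130000 + 0.685000)/2 = 0.407500
  f(c_2) = f(0.407500) = -0.257811
  f(a) × f(c) ≥ 0, new interval: [0.407500, 0.685000]
Iteration 3:
  c_3 = (0.407500 + 0.685000)/2 = 0.546250
  f(c_3) = f(0.546250) = -0.032867
  f(a) × f(c) ≥ 0, new interval: [0.546250, 0.685000]
Iteration 4:
  c_4 = (0.546250 + 0.685000)/2 = 0.615625
  f(c_4) = f(0.615625) = 0.075322
  f(a) × f(c) < 0, new interval: [0.546250, 0.615625]

After 4 iteration(s), the approximation is c_4 = 0.615625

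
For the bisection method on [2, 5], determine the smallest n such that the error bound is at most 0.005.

We need (b-a)/2^n ≤ 0.005
(5 - 2)/2^n ≤ 0.005
3/2^n ≤ 0.005
2^n ≥ 600
n ≥ log₂(600) = 9.23
n ≥ 10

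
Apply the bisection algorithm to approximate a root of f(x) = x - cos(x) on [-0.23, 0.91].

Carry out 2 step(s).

f(x) = x - cos(x)
Initial interval: [-0.23, 0.91]

Iteration 1:
  c_1 = (-0.230000 + 0.910000)/2 = 0.340000
  f(c_1) = f(0.340000) = -0.602755
  f(a) × f(c) ≥ 0, new interval: [0.340000, 0.910000]
Iteration 2:
  c_2 = (0.340000 + 0.910000)/2 = 0.625000
  f(c_2) = f(0.625000) = -0.185963
  f(a) × f(c) ≥ 0, new interval: [0.625000, 0.910000]

After 2 iteration(s), the approximation is c_2 = 0.625000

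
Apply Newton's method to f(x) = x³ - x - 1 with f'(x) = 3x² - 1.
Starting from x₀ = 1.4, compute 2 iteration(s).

f(x) = x³ - x - 1
f'(x) = 3x² - 1
x₀ = 1.4

Newton-Raphson formula: x_{n+1} = x_n - f(x_n)/f'(x_n)

Iteration 1:
  f(1.400000) = 0.344000
  f'(1.400000) = 4.880000
  x_1 = 1.400000 - 0.344000/4.880000 = 1.329508
Iteration 2:
  f(1.329508) = 0.020520
  f'(1.329508) = 4.302776
  x_2 = 1.329508 - 0.020520/4.302776 = 1.324739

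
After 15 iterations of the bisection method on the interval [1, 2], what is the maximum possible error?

Bisection error bound: |error| ≤ (b-a)/2^n
|error| ≤ (2 - 1)/2^15 = 1/2^15
|error| ≤ 0.0000305176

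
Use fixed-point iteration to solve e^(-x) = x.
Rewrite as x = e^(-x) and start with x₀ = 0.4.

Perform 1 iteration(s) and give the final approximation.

Equation: e^(-x) = x
Fixed-point form: x = e^(-x)
x₀ = 0.4

x_1 = g(0.400000) = 0.670320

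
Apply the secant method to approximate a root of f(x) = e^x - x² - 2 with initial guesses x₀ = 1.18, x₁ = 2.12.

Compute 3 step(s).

f(x) = e^x - x² - 2
x₀ = 1.18, x₁ = 2.12

Secant formula: x_{n+1} = x_n - f(x_n)(x_n - x_{n-1})/(f(x_n) - f(x_{n-1}))

Iteration 1:
  f(1.180000) = -0.138026
  f(2.120000) = 1.836737
  x_2 = 2.120000 - 1.836737×(2.120000 - 1.180000)/(1.836737 - (-0.138026))
       = 1.245701
Iteration 2:
  f(2.120000) = 1.836737
  f(1.245701) = -0.076401
  x_3 = 1.245701 - (-0.076401)×(1.245701 - 2.120000)/(-0.076401 - 1.836737)
       = 1.280616
Iteration 3:
  f(1.245701) = -0.076401
  f(1.280616) = -0.041121
  x_4 = 1.280616 - (-0.041121)×(1.280616 - 1.245701)/(-0.041121 - (-0.076401))
       = 1.321313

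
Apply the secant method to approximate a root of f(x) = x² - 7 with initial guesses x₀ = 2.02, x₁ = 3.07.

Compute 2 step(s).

f(x) = x² - 7
x₀ = 2.02, x₁ = 3.07

Secant formula: x_{n+1} = x_n - f(x_n)(x_n - x_{n-1})/(f(x_n) - f(x_{n-1}))

Iteration 1:
  f(2.020000) = -2.919600
  f(3.070000) = 2.424900
  x_2 = 3.070000 - 2.424900×(3.070000 - 2.020000)/(2.424900 - (-2.919600))
       = 2.593595
Iteration 2:
  f(3.070000) = 2.424900
  f(2.593595) = -0.273263
  x_3 = 2.593595 - (-0.273263)×(2.593595 - 3.070000)/(-0.273263 - 2.424900)
       = 2.641844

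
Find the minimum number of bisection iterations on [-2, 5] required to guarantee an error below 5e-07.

We need (b-a)/2^n ≤ 5e-07
(5 - (-2))/2^n ≤ 5e-07
7/2^n ≤ 5e-07
2^n ≥ 14000000
n ≥ log₂(14000000) = 23.74
n ≥ 24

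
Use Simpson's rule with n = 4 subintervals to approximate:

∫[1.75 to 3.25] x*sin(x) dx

f(x) = x*sin(x)
a = 1.75, b = 3.25, n = 4
h = (b - a)/n = 0.375000

Simpson's rule: (h/3)[f(x₀) + 4f(x₁) + 2f(x₂) + ... + f(xₙ)]

x_0 = 1.7500, f(x_0) = 1.721975, coefficient = 1
x_1 = 2.1250, f(x_1) = 1.806930, coefficient = 4
x_2 = 2.5000, f(x_2) = 1.496180, coefficient = 2
x_3 = 2.8750, f(x_3) = 0.757407, coefficient = 4
x_4 = 3.2500, f(x_4) = -0.351634, coefficient = 1

I ≈ (0.375000/3) × 14.620049 = 1.827506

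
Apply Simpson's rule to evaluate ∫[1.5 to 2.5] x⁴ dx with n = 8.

f(x) = x⁴
a = 1.5, b = 2.5, n = 8
h = (b - a)/n = 0.125000

Simpson's rule: (h/3)[f(x₀) + 4f(x₁) + 2f(x₂) + ... + f(xₙ)]

x_0 = 1.5000, f(x_0) = 5.062500, coefficient = 1
x_1 = 1.6250, f(x_1) = 6.972900, coefficient = 4
x_2 = 1.7500, f(x_2) = 9.378906, coefficient = 2
x_3 = 1.8750, f(x_3) = 12.359619, coefficient = 4
x_4 = 2.0000, f(x_4) = 16.000000, coefficient = 2
x_5 = 2.1250, f(x_5) = 20.390869, coefficient = 4
x_6 = 2.2500, f(x_6) = 25.628906, coefficient = 2
x_7 = 2.3750, f(x_7) = 31.816650, coefficient = 4
x_8 = 2.5000, f(x_8) = 39.062500, coefficient = 1

I ≈ (0.125000/3) × 432.300781 = 18.012533
Exact value: 18.012500
Error: 0.000033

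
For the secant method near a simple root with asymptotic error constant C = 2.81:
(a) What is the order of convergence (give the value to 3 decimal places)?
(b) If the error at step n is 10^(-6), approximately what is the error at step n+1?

(a) Secant method has superlinear convergence with order φ = (1+√5)/2 ≈ 1.618.
    This means |e_{n+1}| ≈ C|e_n|^1.618.

(b) With |e_n| = 10^(-6) and C = 2.81:
    |e_{n+1}| ≈ 2.81 × (10^(-6))^1.618 = 2.81 × 10^(-9.71)

(a) ≈ 1.618 (golden ratio); (b) |e_{n+1}| ≈ 5.502e-10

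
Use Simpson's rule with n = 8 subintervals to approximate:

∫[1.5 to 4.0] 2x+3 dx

f(x) = 2x+3
a = 1.5, b = 4.0, n = 8
h = (b - a)/n = 0.312500

Simpson's rule: (h/3)[f(x₀) + 4f(x₁) + 2f(x₂) + ... + f(xₙ)]

x_0 = 1.5000, f(x_0) = 6.000000, coefficient = 1
x_1 = 1.8125, f(x_1) = 6.625000, coefficient = 4
x_2 = 2.1250, f(x_2) = 7.250000, coefficient = 2
x_3 = 2.4375, f(x_3) = 7.875000, coefficient = 4
x_4 = 2.7500, f(x_4) = 8.500000, coefficient = 2
x_5 = 3.0625, f(x_5) = 9.125000, coefficient = 4
x_6 = 3.3750, f(x_6) = 9.750000, coefficient = 2
x_7 = 3.6875, f(x_7) = 10.375000, coefficient = 4
x_8 = 4.0000, f(x_8) = 11.000000, coefficient = 1

I ≈ (0.312500/3) × 204.000000 = 21.250000
Exact value: 21.250000
Error: 0.000000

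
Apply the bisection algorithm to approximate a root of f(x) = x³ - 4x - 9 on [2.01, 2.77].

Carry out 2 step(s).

f(x) = x³ - 4x - 9
Initial interval: [2.01, 2.77]

Iteration 1:
  c_1 = (2.010000 + 2.770000)/2 = 2.390000
  f(c_1) = f(2.390000) = -4.908081
  f(a) × f(c) ≥ 0, new interval: [2.390000, 2.770000]
Iteration 2:
  c_2 = (2.390000 + 2.770000)/2 = 2.580000
  f(c_2) = f(2.580000) = -2.146488
  f(a) × f(c) ≥ 0, new interval: [2.580000, 2.770000]

After 2 iteration(s), the approximation is c_2 = 2.580000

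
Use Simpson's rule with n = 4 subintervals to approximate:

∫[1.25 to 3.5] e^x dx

f(x) = e^x
a = 1.25, b = 3.5, n = 4
h = (b - a)/n = 0.562500

Simpson's rule: (h/3)[f(x₀) + 4f(x₁) + 2f(x₂) + ... + f(xₙ)]

x_0 = 1.2500, f(x_0) = 3.490343, coefficient = 1
x_1 = 1.8125, f(x_1) = 6.125743, coefficient = 4
x_2 = 2.3750, f(x_2) = 10.751013, coefficient = 2
x_3 = 2.9375, f(x_3) = 18.868616, coefficient = 4
x_4 = 3.5000, f(x_4) = 33.115452, coefficient = 1

I ≈ (0.562500/3) × 158.085255 = 29.640985
Exact value: 29.625109
Error: 0.015876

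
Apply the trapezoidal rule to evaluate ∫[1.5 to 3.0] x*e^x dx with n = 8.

f(x) = x*e^x
a = 1.5, b = 3.0, n = 8
h = (b - a)/n = 0.187500

Trapezoidal rule: (h/2)[f(x₀) + 2f(x₁) + 2f(x₂) + ... + f(xₙ)]

x_0 = 1.5000, f(x_0) = 6.722534, coefficient = 1
x_1 = 1.6875, f(x_1) = 9.122539, coefficient = 2
x_2 = 1.8750, f(x_2) = 12.226536, coefficient = 2
x_3 = 2.0625, f(x_3) = 16.222819, coefficient = 2
x_4 = 2.2500, f(x_4) = 21.347406, coefficient = 2
x_5 = 2.4375, f(x_5) = 27.895710, coefficient = 2
x_6 = 2.6250, f(x_6) = 36.237007, coefficient = 2
x_7 = 2.8125, f(x_7) = 46.832330, coefficient = 2
x_8 = 3.0000, f(x_8) = 60.256611, coefficient = 1

I ≈ (0.187500/2) × 406.747837 = 38.132610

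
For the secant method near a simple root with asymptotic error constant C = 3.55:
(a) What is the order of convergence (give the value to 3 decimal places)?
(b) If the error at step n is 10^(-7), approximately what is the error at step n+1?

(a) Secant method has superlinear convergence with order φ = (1+√5)/2 ≈ 1.618.
    This means |e_{n+1}| ≈ C|e_n|^1.618.

(b) With |e_n| = 10^(-7) and C = 3.55:
    |e_{n+1}| ≈ 3.55 × (10^(-7))^1.618 = 3.55 × 10^(-11.33)

(a) ≈ 1.618 (golden ratio); (b) |e_{n+1}| ≈ 1.675e-11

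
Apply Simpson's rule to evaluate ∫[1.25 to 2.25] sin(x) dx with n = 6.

f(x) = sin(x)
a = 1.25, b = 2.25, n = 6
h = (b - a)/n = 0.166667

Simpson's rule: (h/3)[f(x₀) + 4f(x₁) + 2f(x₂) + ... + f(xₙ)]

x_0 = 1.2500, f(x_0) = 0.948985, coefficient = 1
x_1 = 1.4167, f(x_1) = 0.988146, coefficient = 4
x_2 = 1.5833, f(x_2) = 0.999921, coefficient = 2
x_3 = 1.7500, f(x_3) = 0.983986, coefficient = 4
x_4 = 1.9167, f(x_4) = 0.940781, coefficient = 2
x_5 = 2.0833, f(x_5) = 0.871503, coefficient = 4
x_6 = 2.2500, f(x_6) = 0.778073, coefficient = 1

I ≈ (0.166667/3) × 16.983001 = 0.943500
Exact value: 0.943496
Error: 0.000004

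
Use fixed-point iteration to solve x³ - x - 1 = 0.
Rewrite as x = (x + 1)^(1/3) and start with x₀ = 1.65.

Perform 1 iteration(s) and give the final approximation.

Equation: x³ - x - 1 = 0
Fixed-point form: x = (x + 1)^(1/3)
x₀ = 1.65

x_1 = g(1.650000) = 1.383828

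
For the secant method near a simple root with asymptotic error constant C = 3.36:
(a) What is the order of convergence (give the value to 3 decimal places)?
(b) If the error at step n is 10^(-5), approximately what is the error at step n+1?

(a) Secant method has superlinear convergence with order φ = (1+√5)/2 ≈ 1.618.
    This means |e_{n+1}| ≈ C|e_n|^1.618.

(b) With |e_n| = 10^(-5) and C = 3.36:
    |e_{n+1}| ≈ 3.36 × (10^(-5))^1.618 = 3.36 × 10^(-8.09)

(a) ≈ 1.618 (golden ratio); (b) |e_{n+1}| ≈ 2.730e-08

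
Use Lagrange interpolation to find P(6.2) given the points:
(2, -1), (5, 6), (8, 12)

Lagrange interpolation formula:
P(x) = Σ yᵢ × Lᵢ(x)
where Lᵢ(x) = Π_{j≠i} (x - xⱼ)/(xᵢ - xⱼ)

L_0(6.2) = (6.2 - 5)/(2 - 5) × (6.2 - 8)/(2 - 8) = -0.120000
L_1(6.2) = (6.2 - 2)/(5 - 2) × (6.2 - 8)/(5 - 8) = 0.840000
L_2(6.2) = (6.2 - 2)/(8 - 2) × (6.2 - 5)/(8 - 5) = 0.280000

P(6.2) = (-1)×L_0(6.2) + 6×L_1(6.2) + 12×L_2(6.2)
P(6.2) = 8.520000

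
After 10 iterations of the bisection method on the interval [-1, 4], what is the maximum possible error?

Bisection error bound: |error| ≤ (b-a)/2^n
|error| ≤ (4 - (-1))/2^10 = 5/2^10
|error| ≤ 0.0048828125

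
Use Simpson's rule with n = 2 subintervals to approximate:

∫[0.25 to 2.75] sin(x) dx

f(x) = sin(x)
a = 0.25, b = 2.75, n = 2
h = (b - a)/n = 1.250000

Simpson's rule: (h/3)[f(x₀) + 4f(x₁) + 2f(x₂) + ... + f(xₙ)]

x_0 = 0.2500, f(x_0) = 0.247404, coefficient = 1
x_1 = 1.5000, f(x_1) = 0.997495, coefficient = 4
x_2 = 2.7500, f(x_2) = 0.381661, coefficient = 1

I ≈ (1.250000/3) × 4.619045 = 1.924602
Exact value: 1.893215
Error: 0.031387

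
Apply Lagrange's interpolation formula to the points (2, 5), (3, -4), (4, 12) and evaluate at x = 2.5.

Lagrange interpolation formula:
P(x) = Σ yᵢ × Lᵢ(x)
where Lᵢ(x) = Π_{j≠i} (x - xⱼ)/(xᵢ - xⱼ)

L_0(2.5) = (2.5 - 3)/(2 - 3) × (2.5 - 4)/(2 - 4) = 0.375000
L_1(2.5) = (2.5 - 2)/(3 - 2) × (2.5 - 4)/(3 - 4) = 0.750000
L_2(2.5) = (2.5 - 2)/(4 - 2) × (2.5 - 3)/(4 - 3) = -0.125000

P(2.5) = 5×L_0(2.5) + (-4)×L_1(2.5) + 12×L_2(2.5)
P(2.5) = -2.625000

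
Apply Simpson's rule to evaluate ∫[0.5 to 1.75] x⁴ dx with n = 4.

f(x) = x⁴
a = 0.5, b = 1.75, n = 4
h = (b - a)/n = 0.312500

Simpson's rule: (h/3)[f(x₀) + 4f(x₁) + 2f(x₂) + ... + f(xₙ)]

x_0 = 0.5000, f(x_0) = 0.062500, coefficient = 1
x_1 = 0.8125, f(x_1) = 0.435806, coefficient = 4
x_2 = 1.1250, f(x_2) = 1.601807, coefficient = 2
x_3 = 1.4375, f(x_3) = 4.270035, coefficient = 4
x_4 = 1.7500, f(x_4) = 9.378906, coefficient = 1

I ≈ (0.312500/3) × 31.468384 = 3.277957
Exact value: 3.276367
Error: 0.001589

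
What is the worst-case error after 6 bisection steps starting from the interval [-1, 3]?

Bisection error bound: |error| ≤ (b-a)/2^n
|error| ≤ (3 - (-1))/2^6 = 4/2^6
|error| ≤ 0.0625000000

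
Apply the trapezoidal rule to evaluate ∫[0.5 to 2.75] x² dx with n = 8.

f(x) = x²
a = 0.5, b = 2.75, n = 8
h = (b - a)/n = 0.281250

Trapezoidal rule: (h/2)[f(x₀) + 2f(x₁) + 2f(x₂) + ... + f(xₙ)]

x_0 = 0.5000, f(x_0) = 0.250000, coefficient = 1
x_1 = 0.7812, f(x_1) = 0.610352, coefficient = 2
x_2 = 1.0625, f(x_2) = 1.128906, coefficient = 2
x_3 = 1.3438, f(x_3) = 1.805664, coefficient = 2
x_4 = 1.6250, f(x_4) = 2.640625, coefficient = 2
x_5 = 1.9062, f(x_5) = 3.633789, coefficient = 2
x_6 = 2.1875, f(x_6) = 4.785156, coefficient = 2
x_7 = 2.4688, f(x_7) = 6.094727, coefficient = 2
x_8 = 2.7500, f(x_8) = 7.562500, coefficient = 1

I ≈ (0.281250/2) × 49.210938 = 6.920288
Exact value: 6.890625
Error: 0.029663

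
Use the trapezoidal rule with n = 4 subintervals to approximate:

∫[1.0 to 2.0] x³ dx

f(x) = x³
a = 1.0, b = 2.0, n = 4
h = (b - a)/n = 0.250000

Trapezoidal rule: (h/2)[f(x₀) + 2f(x₁) + 2f(x₂) + ... + f(xₙ)]

x_0 = 1.0000, f(x_0) = 1.000000, coefficient = 1
x_1 = 1.2500, f(x_1) = 1.953125, coefficient = 2
x_2 = 1.5000, f(x_2) = 3.375000, coefficient = 2
x_3 = 1.7500, f(x_3) = 5.359375, coefficient = 2
x_4 = 2.0000, f(x_4) = 8.000000, coefficient = 1

I ≈ (0.250000/2) × 30.375000 = 3.796875
Exact value: 3.750000
Error: 0.046875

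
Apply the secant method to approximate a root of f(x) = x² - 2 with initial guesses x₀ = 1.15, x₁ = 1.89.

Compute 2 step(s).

f(x) = x² - 2
x₀ = 1.15, x₁ = 1.89

Secant formula: x_{n+1} = x_n - f(x_n)(x_n - x_{n-1})/(f(x_n) - f(x_{n-1}))

Iteration 1:
  f(1.150000) = -0.677500
  f(1.890000) = 1.572100
  x_2 = 1.890000 - 1.572100×(1.890000 - 1.150000)/(1.572100 - (-0.677500))
       = 1.372862
Iteration 2:
  f(1.890000) = 1.572100
  f(1.372862) = -0.115250
  x_3 = 1.372862 - (-0.115250)×(1.372862 - 1.890000)/(-0.115250 - 1.572100)
       = 1.408184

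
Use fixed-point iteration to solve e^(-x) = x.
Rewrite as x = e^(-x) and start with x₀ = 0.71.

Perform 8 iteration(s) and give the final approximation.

Equation: e^(-x) = x
Fixed-point form: x = e^(-x)
x₀ = 0.71

x_1 = g(0.710000) = 0.491644
x_2 = g(0.491644) = 0.611620
x_3 = g(0.611620) = 0.542471
x_4 = g(0.542471) = 0.581310
x_5 = g(0.581310) = 0.559165
x_6 = g(0.559165) = 0.571686
x_7 = g(0.571686) = 0.564573
x_8 = g(0.564573) = 0.568603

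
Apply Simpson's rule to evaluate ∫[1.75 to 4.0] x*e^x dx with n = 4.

f(x) = x*e^x
a = 1.75, b = 4.0, n = 4
h = (b - a)/n = 0.562500

Simpson's rule: (h/3)[f(x₀) + 4f(x₁) + 2f(x₂) + ... + f(xₙ)]

x_0 = 1.7500, f(x_0) = 10.070555, coefficient = 1
x_1 = 2.3125, f(x_1) = 23.355423, coefficient = 4
x_2 = 2.8750, f(x_2) = 50.960594, coefficient = 2
x_3 = 3.4375, f(x_3) = 106.937491, coefficient = 4
x_4 = 4.0000, f(x_4) = 218.392600, coefficient = 1

I ≈ (0.562500/3) × 851.555996 = 159.666749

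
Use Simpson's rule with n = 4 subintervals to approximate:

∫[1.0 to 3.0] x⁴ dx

f(x) = x⁴
a = 1.0, b = 3.0, n = 4
h = (b - a)/n = 0.500000

Simpson's rule: (h/3)[f(x₀) + 4f(x₁) + 2f(x₂) + ... + f(xₙ)]

x_0 = 1.0000, f(x_0) = 1.000000, coefficient = 1
x_1 = 1.5000, f(x_1) = 5.062500, coefficient = 4
x_2 = 2.0000, f(x_2) = 16.000000, coefficient = 2
x_3 = 2.5000, f(x_3) = 39.062500, coefficient = 4
x_4 = 3.0000, f(x_4) = 81.000000, coefficient = 1

I ≈ (0.500000/3) × 290.500000 = 48.416667
Exact value: 48.400000
Error: 0.016667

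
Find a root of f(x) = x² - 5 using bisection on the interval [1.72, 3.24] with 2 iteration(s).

f(x) = x² - 5
Initial interval: [1.72, 3.24]

Iteration 1:
  c_1 = (1.720000 + 3.240000)/2 = 2.480000
  f(c_1) = f(2.480000) = 1.150400
  f(a) × f(c) < 0, new interval: [1.720000, 2.480000]
Iteration 2:
  c_2 = (1.720000 + 2.480000)/2 = 2.100000
  f(c_2) = f(2.100000) = -0.590000
  f(a) × f(c) ≥ 0, new interval: [2.100000, 2.480000]

After 2 iteration(s), the approximation is c_2 = 2.100000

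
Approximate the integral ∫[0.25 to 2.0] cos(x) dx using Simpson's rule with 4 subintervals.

f(x) = cos(x)
a = 0.25, b = 2.0, n = 4
h = (b - a)/n = 0.437500

Simpson's rule: (h/3)[f(x₀) + 4f(x₁) + 2f(x₂) + ... + f(xₙ)]

x_0 = 0.2500, f(x_0) = 0.968912, coefficient = 1
x_1 = 0.6875, f(x_1) = 0.772835, coefficient = 4
x_2 = 1.1250, f(x_2) = 0.431177, coefficient = 2
x_3 = 1.5625, f(x_3) = 0.008296, coefficient = 4
x_4 = 2.0000, f(x_4) = -0.416147, coefficient = 1

I ≈ (0.437500/3) × 4.539643 = 0.662031
Exact value: 0.661893
Error: 0.000138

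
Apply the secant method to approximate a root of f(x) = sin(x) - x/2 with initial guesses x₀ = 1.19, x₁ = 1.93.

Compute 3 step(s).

f(x) = sin(x) - x/2
x₀ = 1.19, x₁ = 1.93

Secant formula: x_{n+1} = x_n - f(x_n)(x_n - x_{n-1})/(f(x_n) - f(x_{n-1}))

Iteration 1:
  f(1.190000) = 0.333369
  f(1.930000) = -0.028823
  x_2 = 1.930000 - (-0.028823)×(1.930000 - 1.190000)/(-0.028823 - 0.333369)
       = 1.871111
Iteration 2:
  f(1.930000) = -0.028823
  f(1.871111) = 0.019688
  x_3 = 1.871111 - 0.019688×(1.871111 - 1.930000)/(0.019688 - (-0.028823))
       = 1.895011
Iteration 3:
  f(1.871111) = 0.019688
  f(1.895011) = 0.000396
  x_4 = 1.895011 - 0.000396×(1.895011 - 1.871111)/(0.000396 - 0.019688)
       = 1.895501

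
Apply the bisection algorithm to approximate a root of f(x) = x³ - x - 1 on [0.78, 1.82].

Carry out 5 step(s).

f(x) = x³ - x - 1
Initial interval: [0.78, 1.82]

Iteration 1:
  c_1 = (0.780000 + 1.820000)/2 = 1.300000
  f(c_1) = f(1.300000) = -0.103000
  f(a) × f(c) ≥ 0, new interval: [1.300000, 1.820000]
Iteration 2:
  c_2 = (1.300000 + 1.820000)/2 = 1.560000
  f(c_2) = f(1.560000) = 1.236416
  f(a) × f(c) < 0, new interval: [1.300000, 1.560000]
Iteration 3:
  c_3 = (1.300000 + 1.560000)/2 = 1.430000
  f(c_3) = f(1.430000) = 0.494207
  f(a) × f(c) < 0, new interval: [1.300000, 1.430000]
Iteration 4:
  c_4 = (1.300000 + 1.430000)/2 = 1.365000
  f(c_4) = f(1.365000) = 0.178302
  f(a) × f(c) < 0, new interval: [1.300000, 1.365000]
Iteration 5:
  c_5 = (1.300000 + 1.365000)/2 = 1.332500
  f(c_5) = f(1.332500) = 0.033429
  f(a) × f(c) < 0, new interval: [1.300000, 1.332500]

After 5 iteration(s), the approximation is c_5 = 1.332500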